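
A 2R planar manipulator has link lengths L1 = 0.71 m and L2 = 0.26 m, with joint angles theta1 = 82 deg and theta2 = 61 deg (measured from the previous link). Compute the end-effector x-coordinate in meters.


x = L1*cos(th1) + L2*cos(th1+th2) = 0.71*cos(82 deg) + 0.26*cos(143 deg) = -0.1088

-0.1088 m


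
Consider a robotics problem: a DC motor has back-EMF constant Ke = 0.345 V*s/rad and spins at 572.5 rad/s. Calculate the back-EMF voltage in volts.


V_emf = Ke * omega = 0.345*572.5 = 197.5125

197.5125 V


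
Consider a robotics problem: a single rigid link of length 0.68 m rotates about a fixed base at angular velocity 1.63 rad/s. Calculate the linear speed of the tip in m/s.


v = L*omega = 0.68 * 1.63 = 1.1084

1.1084 m/s


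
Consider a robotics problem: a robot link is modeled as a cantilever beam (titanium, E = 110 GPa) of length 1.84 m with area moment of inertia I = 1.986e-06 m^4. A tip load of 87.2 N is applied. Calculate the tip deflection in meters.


delta = F*L^3/(3*E*I) = 87.2*1.84^3/(3*1.100e+11*1.986e-06)
      = 543.2127488/655380 = 8.2885e-04

8.2885e-04 m


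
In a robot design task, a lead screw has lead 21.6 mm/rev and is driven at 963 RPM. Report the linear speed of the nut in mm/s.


v = lead * (RPM/60) = 21.6*963/60 = 346.6800

346.6800 mm/s


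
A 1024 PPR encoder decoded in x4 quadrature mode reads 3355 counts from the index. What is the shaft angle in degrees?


angle = counts * 360 / (PPR*4) = 3355 * 360 / 4096 = 294.8730

294.8730 degrees


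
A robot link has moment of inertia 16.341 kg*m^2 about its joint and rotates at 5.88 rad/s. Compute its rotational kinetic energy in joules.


KE = (1/2)*I*omega^2 = 0.5*16.341*5.88^2 = 282.4901

282.4901 J


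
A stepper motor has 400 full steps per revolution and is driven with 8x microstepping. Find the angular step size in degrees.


step = 360/(400*8) = 360/3200 = 0.1125

0.1125 degrees


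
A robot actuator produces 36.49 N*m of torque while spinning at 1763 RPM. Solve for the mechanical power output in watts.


omega = 1763 * 2*pi/60 = 184.620928 rad/s
P = tau * omega = 36.49 * 184.620928 = 6736.8177

6736.8177 W


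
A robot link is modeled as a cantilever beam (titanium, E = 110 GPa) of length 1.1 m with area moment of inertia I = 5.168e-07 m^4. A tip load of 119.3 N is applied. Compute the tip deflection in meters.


delta = F*L^3/(3*E*I) = 119.3*1.1^3/(3*1.100e+11*5.168e-07)
      = 158.7883/170544 = 9.3107e-04

9.3107e-04 m


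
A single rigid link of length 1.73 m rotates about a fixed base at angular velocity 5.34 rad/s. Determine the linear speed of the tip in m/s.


v = L*omega = 1.73 * 5.34 = 9.2382

9.2382 m/s


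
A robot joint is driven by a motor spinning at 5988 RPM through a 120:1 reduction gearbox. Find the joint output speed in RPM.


omega_joint = omega_motor / N = 5988 / 120 = 49.9000

49.9000 RPM


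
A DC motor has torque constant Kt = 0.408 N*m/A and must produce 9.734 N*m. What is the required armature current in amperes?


I = tau / Kt = 9.734/0.408 = 23.8578

23.8578 A


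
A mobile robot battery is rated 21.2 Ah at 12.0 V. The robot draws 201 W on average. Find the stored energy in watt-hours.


E = capacity * V = 21.2*12.0 = 254.4000

254.4000 Wh


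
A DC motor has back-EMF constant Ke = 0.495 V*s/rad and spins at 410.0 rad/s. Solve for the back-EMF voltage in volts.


V_emf = Ke * omega = 0.495*410.0 = 202.9500

202.9500 V


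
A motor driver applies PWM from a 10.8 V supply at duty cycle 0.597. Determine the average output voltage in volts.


V_avg = V_supply * D = 10.8*0.597 = 6.4476

6.4476 V


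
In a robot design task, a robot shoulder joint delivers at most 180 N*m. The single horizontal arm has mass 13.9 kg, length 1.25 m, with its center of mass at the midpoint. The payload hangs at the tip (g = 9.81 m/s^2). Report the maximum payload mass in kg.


tau_arm = m_arm*g*(L/2) = 13.9*9.81*1.25/2 = 85.2244 N*m
tau_payload = tau_max - tau_arm = 180 - 85.2244 = 94.7756
m_payload = tau_payload / (g*L) = 94.7756 / (9.81*1.25) = 7.7289

7.7289 kg


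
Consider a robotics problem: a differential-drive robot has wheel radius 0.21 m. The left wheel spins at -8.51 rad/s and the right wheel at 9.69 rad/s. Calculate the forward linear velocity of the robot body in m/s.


v = r*(wR + wL)/2 = 0.21*(9.69 + -8.51)/2 = 0.1239

0.1239 m/s


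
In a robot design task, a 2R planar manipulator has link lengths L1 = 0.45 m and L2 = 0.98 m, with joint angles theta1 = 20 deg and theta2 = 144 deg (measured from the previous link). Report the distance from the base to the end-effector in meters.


x = L1*cos(th1) + L2*cos(th1+th2) = -0.519175
y = L1*sin(th1) + L2*sin(th1+th2) = 0.424034
d = sqrt(x^2 + y^2) = sqrt(0.269543 + 0.179805) = 0.6703

0.6703 m


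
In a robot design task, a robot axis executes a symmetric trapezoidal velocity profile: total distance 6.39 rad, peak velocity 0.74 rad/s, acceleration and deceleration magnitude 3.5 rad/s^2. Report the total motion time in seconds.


t_acc = v/a = 0.74/3.5 = 0.211429 s
d_acc = v^2/(2a) = 0.078229 rad (each ramp)
d_cruise = 6.39 - 2*0.078229 = 6.233542 rad
t_cruise = 6.233542/0.74 = 8.423705 s
t_total = 2*0.211429 + 8.423705 = 8.8466

8.8466 s


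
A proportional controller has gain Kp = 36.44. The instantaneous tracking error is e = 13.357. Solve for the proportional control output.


u_P = Kp * e = 36.44 * 13.357 = 486.7291

486.7291


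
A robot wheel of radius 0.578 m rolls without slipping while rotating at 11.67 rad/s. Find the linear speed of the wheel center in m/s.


v = omega * r = 11.67 * 0.578 = 6.7453

6.7453 m/s


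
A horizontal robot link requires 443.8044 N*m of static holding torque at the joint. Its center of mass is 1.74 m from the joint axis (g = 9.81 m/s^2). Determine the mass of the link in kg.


m = tau / (g*L) = 443.8044 / (9.81 * 1.74) = 26.0000

26.0000 kg


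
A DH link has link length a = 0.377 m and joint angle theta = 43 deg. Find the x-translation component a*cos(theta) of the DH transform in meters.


a*cos(theta) = 0.377*cos(43 deg) = 0.2757

0.2757 m


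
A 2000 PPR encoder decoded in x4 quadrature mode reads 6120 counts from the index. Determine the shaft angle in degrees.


angle = counts * 360 / (PPR*4) = 6120 * 360 / 8000 = 275.4000

275.4000 degrees


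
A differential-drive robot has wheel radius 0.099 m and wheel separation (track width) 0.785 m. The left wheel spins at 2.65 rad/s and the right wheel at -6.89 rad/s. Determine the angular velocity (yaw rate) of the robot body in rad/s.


omega = r*(wR - wL)/L = 0.099*(-6.89 - (2.65))/0.785 = -1.2031

-1.2031 rad/s


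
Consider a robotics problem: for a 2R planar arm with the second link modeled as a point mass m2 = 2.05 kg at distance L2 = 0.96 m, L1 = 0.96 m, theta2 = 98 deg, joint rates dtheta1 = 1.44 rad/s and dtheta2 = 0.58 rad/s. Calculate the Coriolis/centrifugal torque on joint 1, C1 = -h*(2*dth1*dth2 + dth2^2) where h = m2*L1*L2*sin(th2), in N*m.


h = m2*L1*L2*sin(th2) = 2.05*0.96*0.96*sin(98 deg) = 1.870894
C1 = -h*(2*1.44*0.58 + 0.58^2) = -1.870894*2.0068 = -3.7545

-3.7545 N*m


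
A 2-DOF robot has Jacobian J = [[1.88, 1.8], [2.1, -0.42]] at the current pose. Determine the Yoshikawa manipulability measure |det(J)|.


det(J) = 1.88*-0.42 - (1.8)*(2.1) = -4.5696
|det(J)| = 4.5696

4.5696


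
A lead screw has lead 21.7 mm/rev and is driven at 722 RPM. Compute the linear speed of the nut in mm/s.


v = lead * (RPM/60) = 21.7*722/60 = 261.1233

261.1233 mm/s


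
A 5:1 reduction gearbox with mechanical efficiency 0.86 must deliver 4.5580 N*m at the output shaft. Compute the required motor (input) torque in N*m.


tau_in = tau_out / (N * eta) = 4.5580 / (5 * 0.86) = 1.0600

1.0600 N*m


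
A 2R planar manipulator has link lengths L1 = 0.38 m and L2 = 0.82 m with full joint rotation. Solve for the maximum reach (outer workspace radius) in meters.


r_max = L1 + L2 = 0.38 + 0.82 = 1.2000

1.2000 m


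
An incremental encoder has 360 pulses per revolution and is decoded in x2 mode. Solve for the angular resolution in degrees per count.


resolution = 360 / (PPR * 2) = 360 / 720 = 0.5000

0.5000 degrees


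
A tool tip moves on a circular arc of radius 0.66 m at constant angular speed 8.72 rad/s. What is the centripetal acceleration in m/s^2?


a_c = omega^2 * r = 8.72^2 * 0.66 = 50.1853

50.1853 m/s^2


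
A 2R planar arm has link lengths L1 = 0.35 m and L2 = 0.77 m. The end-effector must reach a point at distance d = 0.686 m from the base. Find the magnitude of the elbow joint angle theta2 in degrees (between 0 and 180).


cos(th2) = (d^2 - L1^2 - L2^2)/(2*L1*L2) = (0.686^2 - 0.35^2 - 0.77^2)/(2*0.35*0.77) = -0.45418182
th2 = acos(-0.45418182) = 117.0123 deg

117.0123 degrees


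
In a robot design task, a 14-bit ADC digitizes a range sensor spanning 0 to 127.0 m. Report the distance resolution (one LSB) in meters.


res = range / 2^n = 127.0/2^14 = 127.0/16384 = 0.0078

0.0078 m


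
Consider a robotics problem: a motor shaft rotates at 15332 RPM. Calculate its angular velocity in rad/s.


omega = 15332 * 2*pi/60 = 1605.5633

1605.5633 rad/s


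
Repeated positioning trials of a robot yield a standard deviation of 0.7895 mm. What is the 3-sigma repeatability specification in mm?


repeatability = 3*sigma = 3*0.7895 = 2.3685

2.3685 mm


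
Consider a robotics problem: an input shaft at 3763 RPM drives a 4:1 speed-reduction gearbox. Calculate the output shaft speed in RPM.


omega_out = omega_in / N = 3763 / 4 = 940.7500

940.7500 RPM


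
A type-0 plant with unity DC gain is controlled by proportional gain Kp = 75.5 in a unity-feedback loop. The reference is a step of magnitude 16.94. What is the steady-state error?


e_ss = R/(1 + Kp) = 16.94/(1 + 75.5) = 16.94/76.5000 = 0.2214

0.2214


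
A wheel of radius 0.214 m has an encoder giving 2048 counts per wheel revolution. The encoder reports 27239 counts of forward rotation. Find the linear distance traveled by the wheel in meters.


revs = 27239/2048 = 13.300293
d = revs * 2*pi*r = 13.300293 * 2*pi*0.214 = 17.8836

17.8836 m


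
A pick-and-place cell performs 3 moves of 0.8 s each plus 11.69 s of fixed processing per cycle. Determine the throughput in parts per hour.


T_cycle = 3*0.8 + 11.69 = 14.0900 s
rate = 3600/T = 255.5004

255.5004 parts/hour


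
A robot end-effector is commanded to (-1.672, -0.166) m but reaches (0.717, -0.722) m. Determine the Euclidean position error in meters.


dx = 0.717 - (-1.672) = 2.3890, dy = -0.722 - (-0.166) = -0.5560
err = sqrt(5.707321 + 0.309136) = 2.4528

2.4528 m


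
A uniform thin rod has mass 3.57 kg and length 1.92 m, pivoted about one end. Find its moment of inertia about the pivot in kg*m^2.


I = (1/3)*m*L^2 = (1/3)*3.57*1.92^2 = 4.3868

4.3868 kg*m^2


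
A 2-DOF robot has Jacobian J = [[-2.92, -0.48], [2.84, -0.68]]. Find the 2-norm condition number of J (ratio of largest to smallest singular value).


JJ^T eigenvalues: trace(JJ^T) = 17.2848, det(JJ^T) = det(J)^2 = 11.21446144
s_max^2 = (17.2848 + sqrt(253.90646528))/2 = 16.60962137
s_min^2 = (17.2848 - sqrt(253.90646528))/2 = 0.67517863
kappa = s_max/s_min = sqrt(16.60962137/0.67517863) = 4.9599

4.9599


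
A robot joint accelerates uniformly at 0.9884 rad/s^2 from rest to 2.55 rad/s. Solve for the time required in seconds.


t = delta_omega / alpha = 2.55 / 0.9884 = 2.5799

2.5799 s


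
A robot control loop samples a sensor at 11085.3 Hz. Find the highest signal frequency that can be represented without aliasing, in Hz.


f_max = f_s/2 = 11085.3/2 = 5542.6500

5542.6500 Hz


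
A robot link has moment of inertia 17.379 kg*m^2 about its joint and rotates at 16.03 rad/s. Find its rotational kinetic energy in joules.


KE = (1/2)*I*omega^2 = 0.5*17.379*16.03^2 = 2232.8617

2232.8617 J


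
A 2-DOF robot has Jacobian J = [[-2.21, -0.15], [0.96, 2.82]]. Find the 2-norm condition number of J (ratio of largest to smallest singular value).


JJ^T eigenvalues: trace(JJ^T) = 13.7806, det(JJ^T) = det(J)^2 = 37.06617924
s_max^2 = (13.7806 + sqrt(41.64021940))/2 = 10.11676166
s_min^2 = (13.7806 - sqrt(41.64021940))/2 = 3.66383834
kappa = s_max/s_min = sqrt(10.11676166/3.66383834) = 1.6617

1.6617


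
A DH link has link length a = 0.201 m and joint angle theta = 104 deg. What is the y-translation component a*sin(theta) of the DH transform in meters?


a*sin(theta) = 0.201*sin(104 deg) = 0.1950

0.1950 m


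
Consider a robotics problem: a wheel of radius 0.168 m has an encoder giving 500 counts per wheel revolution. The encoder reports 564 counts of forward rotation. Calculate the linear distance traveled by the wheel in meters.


revs = 564/500 = 1.128000
d = revs * 2*pi*r = 1.128000 * 2*pi*0.168 = 1.1907

1.1907 m


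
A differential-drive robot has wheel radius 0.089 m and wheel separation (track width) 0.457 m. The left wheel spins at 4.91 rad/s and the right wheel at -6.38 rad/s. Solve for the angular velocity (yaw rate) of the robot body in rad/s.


omega = r*(wR - wL)/L = 0.089*(-6.38 - (4.91))/0.457 = -2.1987

-2.1987 rad/s


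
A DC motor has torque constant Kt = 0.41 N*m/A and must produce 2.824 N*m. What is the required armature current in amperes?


I = tau / Kt = 2.824/0.41 = 6.8878

6.8878 A


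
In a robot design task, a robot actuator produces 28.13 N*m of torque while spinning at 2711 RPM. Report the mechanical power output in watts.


omega = 2711 * 2*pi/60 = 283.895256 rad/s
P = tau * omega = 28.13 * 283.895256 = 7985.9736

7985.9736 W


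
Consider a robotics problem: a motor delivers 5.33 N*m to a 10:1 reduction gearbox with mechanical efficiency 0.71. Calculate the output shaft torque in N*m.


tau_out = tau_in * N * eta = 5.33 * 10 * 0.71 = 37.8430

37.8430 N*m


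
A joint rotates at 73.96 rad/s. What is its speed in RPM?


RPM = 73.96 * 60/(2*pi) = 706.2660

706.2660 RPM


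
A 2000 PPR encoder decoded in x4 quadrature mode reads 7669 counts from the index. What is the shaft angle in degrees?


angle = counts * 360 / (PPR*4) = 7669 * 360 / 8000 = 345.1050

345.1050 degrees


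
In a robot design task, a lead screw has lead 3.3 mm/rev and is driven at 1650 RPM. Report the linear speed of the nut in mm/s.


v = lead * (RPM/60) = 3.3*1650/60 = 90.7500

90.7500 mm/s


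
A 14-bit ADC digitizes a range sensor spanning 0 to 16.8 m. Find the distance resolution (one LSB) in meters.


res = range / 2^n = 16.8/2^14 = 16.8/16384 = 0.0010

0.0010 m


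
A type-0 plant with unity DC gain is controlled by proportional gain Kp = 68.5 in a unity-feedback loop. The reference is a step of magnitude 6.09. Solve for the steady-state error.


e_ss = R/(1 + Kp) = 6.09/(1 + 68.5) = 6.09/69.5000 = 0.0876

0.0876


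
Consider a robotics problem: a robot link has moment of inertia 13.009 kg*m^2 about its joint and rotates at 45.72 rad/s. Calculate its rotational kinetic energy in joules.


KE = (1/2)*I*omega^2 = 0.5*13.009*45.72^2 = 13596.4760

13596.4760 J


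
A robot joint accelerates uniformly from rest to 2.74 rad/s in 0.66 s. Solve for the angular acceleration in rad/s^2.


alpha = delta_omega / t = 2.74 / 0.66 = 4.1515

4.1515 rad/s^2


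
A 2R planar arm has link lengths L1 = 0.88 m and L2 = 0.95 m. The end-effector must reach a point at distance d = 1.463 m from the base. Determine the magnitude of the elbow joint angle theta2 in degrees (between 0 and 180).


cos(th2) = (d^2 - L1^2 - L2^2)/(2*L1*L2) = (1.463^2 - 0.88^2 - 0.95^2)/(2*0.88*0.95) = 0.27719438
th2 = acos(0.27719438) = 73.9072 deg

73.9072 degrees


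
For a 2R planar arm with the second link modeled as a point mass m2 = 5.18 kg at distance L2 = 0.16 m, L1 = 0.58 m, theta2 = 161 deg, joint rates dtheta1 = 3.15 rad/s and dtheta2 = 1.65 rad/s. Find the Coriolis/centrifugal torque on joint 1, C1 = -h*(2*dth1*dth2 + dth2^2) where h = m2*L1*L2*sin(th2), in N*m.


h = m2*L1*L2*sin(th2) = 5.18*0.58*0.16*sin(161 deg) = 0.156502
C1 = -h*(2*3.15*1.65 + 1.65^2) = -0.156502*13.1175 = -2.0529

-2.0529 N*m


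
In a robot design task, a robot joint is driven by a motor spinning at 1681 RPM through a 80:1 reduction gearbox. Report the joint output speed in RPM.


omega_joint = omega_motor / N = 1681 / 80 = 21.0125

21.0125 RPM


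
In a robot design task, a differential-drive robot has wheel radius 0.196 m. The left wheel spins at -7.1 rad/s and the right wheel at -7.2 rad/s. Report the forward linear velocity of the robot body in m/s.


v = r*(wR + wL)/2 = 0.196*(-7.2 + -7.1)/2 = -1.4014

-1.4014 m/s


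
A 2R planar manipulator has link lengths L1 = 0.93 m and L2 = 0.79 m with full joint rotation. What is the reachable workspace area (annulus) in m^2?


r_max = L1 + L2 = 1.7200, r_min = |L1 - L2| = 0.1400
A = pi*(r_max^2 - r_min^2) = pi*(2.9584 - 0.0196) = 9.2325

9.2325 m^2


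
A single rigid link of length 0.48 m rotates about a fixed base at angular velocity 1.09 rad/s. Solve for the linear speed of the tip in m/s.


v = L*omega = 0.48 * 1.09 = 0.5232

0.5232 m/s


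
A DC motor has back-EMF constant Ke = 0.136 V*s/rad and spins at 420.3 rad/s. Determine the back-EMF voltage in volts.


V_emf = Ke * omega = 0.136*420.3 = 57.1608

57.1608 V


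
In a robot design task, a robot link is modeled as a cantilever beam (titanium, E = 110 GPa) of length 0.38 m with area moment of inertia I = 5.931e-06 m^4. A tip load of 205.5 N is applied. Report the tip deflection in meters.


delta = F*L^3/(3*E*I) = 205.5*0.38^3/(3*1.100e+11*5.931e-06)
      = 11.276196/1957230 = 5.7613e-06

5.7613e-06 m


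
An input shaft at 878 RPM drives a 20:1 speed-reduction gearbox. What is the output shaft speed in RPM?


omega_out = omega_in / N = 878 / 20 = 43.9000

43.9000 RPM


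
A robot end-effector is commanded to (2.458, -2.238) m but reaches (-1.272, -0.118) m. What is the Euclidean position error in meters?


dx = -1.272 - (2.458) = -3.7300, dy = -0.118 - (-2.238) = 2.1200
err = sqrt(13.912900 + 4.494400) = 4.2904

4.2904 m


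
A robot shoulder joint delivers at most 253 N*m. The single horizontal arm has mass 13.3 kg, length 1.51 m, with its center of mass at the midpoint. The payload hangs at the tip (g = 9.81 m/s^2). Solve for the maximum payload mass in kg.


tau_arm = m_arm*g*(L/2) = 13.3*9.81*1.51/2 = 98.5071 N*m
tau_payload = tau_max - tau_arm = 253 - 98.5071 = 154.4929
m_payload = tau_payload / (g*L) = 154.4929 / (9.81*1.51) = 10.4295

10.4295 kg


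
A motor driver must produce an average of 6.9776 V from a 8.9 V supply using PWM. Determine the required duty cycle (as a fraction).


D = V_avg/V_supply = 6.9776/8.9 = 0.7840

0.7840


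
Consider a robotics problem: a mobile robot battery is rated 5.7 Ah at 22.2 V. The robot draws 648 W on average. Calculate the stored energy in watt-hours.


E = capacity * V = 5.7*22.2 = 126.5400

126.5400 Wh


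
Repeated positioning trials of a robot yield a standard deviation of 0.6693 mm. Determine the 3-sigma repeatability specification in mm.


repeatability = 3*sigma = 3*0.6693 = 2.0079

2.0079 mm


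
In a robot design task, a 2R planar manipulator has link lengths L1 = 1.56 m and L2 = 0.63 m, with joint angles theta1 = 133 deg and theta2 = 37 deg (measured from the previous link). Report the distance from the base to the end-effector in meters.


x = L1*cos(th1) + L2*cos(th1+th2) = -1.684346
y = L1*sin(th1) + L2*sin(th1+th2) = 1.250310
d = sqrt(x^2 + y^2) = sqrt(2.837021 + 1.563275) = 2.0977

2.0977 m


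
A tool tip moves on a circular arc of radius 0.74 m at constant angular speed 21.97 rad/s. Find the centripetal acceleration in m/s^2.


a_c = omega^2 * r = 21.97^2 * 0.74 = 357.1839

357.1839 m/s^2


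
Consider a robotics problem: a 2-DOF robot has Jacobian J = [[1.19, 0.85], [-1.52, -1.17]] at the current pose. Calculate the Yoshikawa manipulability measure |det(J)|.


det(J) = 1.19*-1.17 - (0.85)*(-1.52) = -0.1003
|det(J)| = 0.1003

0.1003


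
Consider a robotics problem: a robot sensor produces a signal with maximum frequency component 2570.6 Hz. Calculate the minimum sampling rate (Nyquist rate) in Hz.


f_s,min = 2*f_max = 2*2570.6 = 5141.2000

5141.2000 Hz


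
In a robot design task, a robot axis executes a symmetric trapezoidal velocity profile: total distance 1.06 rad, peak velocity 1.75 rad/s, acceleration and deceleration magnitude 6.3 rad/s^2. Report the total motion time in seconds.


t_acc = v/a = 1.75/6.3 = 0.277778 s
d_acc = v^2/(2a) = 0.243056 rad (each ramp)
d_cruise = 1.06 - 2*0.243056 = 0.573888 rad
t_cruise = 0.573888/1.75 = 0.327936 s
t_total = 2*0.277778 + 0.327936 = 0.8835

0.8835 s


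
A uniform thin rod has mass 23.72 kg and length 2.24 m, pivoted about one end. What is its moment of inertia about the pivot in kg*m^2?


I = (1/3)*m*L^2 = (1/3)*23.72*2.24^2 = 39.6725

39.6725 kg*m^2


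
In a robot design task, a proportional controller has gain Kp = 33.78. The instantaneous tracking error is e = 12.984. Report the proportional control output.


u_P = Kp * e = 33.78 * 12.984 = 438.5995

438.5995


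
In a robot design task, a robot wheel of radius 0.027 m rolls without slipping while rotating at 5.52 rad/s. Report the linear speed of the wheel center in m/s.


v = omega * r = 5.52 * 0.027 = 0.1490

0.1490 m/s


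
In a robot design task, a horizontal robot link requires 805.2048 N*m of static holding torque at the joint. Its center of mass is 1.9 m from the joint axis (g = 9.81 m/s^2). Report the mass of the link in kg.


m = tau / (g*L) = 805.2048 / (9.81 * 1.9) = 43.2000

43.2000 kg


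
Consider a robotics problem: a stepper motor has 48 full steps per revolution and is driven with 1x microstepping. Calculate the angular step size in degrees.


step = 360/(48*1) = 360/48 = 7.5000

7.5000 degrees


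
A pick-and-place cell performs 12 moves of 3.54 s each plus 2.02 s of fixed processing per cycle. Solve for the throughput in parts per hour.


T_cycle = 12*3.54 + 2.02 = 44.5000 s
rate = 3600/T = 80.8989

80.8989 parts/hour


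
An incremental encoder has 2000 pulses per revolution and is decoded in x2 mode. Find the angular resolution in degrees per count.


resolution = 360 / (PPR * 2) = 360 / 4000 = 0.0900

0.0900 degrees


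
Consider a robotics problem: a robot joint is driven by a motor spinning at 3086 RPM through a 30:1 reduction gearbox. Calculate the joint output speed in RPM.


omega_joint = omega_motor / N = 3086 / 30 = 102.8667

102.8667 RPM


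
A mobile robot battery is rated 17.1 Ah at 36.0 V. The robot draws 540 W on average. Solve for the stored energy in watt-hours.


E = capacity * V = 17.1*36.0 = 615.6000

615.6000 Wh


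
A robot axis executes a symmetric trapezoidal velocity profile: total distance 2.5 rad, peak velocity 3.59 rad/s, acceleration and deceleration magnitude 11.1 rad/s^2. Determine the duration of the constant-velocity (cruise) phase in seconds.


t_acc = v/a = 0.323423 s, d_acc = v^2/(2a) = 0.580545 rad each
d_cruise = 2.5 - 2*0.580545 = 1.338910 rad
t_cruise = d_cruise/v = 1.338910/3.59 = 0.3730

0.3730 s


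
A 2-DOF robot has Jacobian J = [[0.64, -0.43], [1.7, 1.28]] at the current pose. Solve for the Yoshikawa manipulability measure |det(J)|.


det(J) = 0.64*1.28 - (-0.43)*(1.7) = 1.5502
|det(J)| = 1.5502

1.5502


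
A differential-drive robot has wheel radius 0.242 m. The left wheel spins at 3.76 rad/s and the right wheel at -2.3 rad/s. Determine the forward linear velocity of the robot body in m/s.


v = r*(wR + wL)/2 = 0.242*(-2.3 + 3.76)/2 = 0.1767

0.1767 m/s


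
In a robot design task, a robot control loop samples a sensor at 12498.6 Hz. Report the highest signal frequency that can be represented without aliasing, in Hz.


f_max = f_s/2 = 12498.6/2 = 6249.3000

6249.3000 Hz


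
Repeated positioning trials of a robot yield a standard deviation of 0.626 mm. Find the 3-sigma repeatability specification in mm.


repeatability = 3*sigma = 3*0.626 = 1.8780

1.8780 mm


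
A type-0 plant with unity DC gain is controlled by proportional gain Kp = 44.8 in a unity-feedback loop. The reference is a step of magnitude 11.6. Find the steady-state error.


e_ss = R/(1 + Kp) = 11.6/(1 + 44.8) = 11.6/45.8000 = 0.2533

0.2533


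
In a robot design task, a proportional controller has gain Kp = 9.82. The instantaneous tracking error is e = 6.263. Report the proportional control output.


u_P = Kp * e = 9.82 * 6.263 = 61.5027

61.5027


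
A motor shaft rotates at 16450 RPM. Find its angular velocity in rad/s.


omega = 16450 * 2*pi/60 = 1722.6400

1722.6400 rad/s


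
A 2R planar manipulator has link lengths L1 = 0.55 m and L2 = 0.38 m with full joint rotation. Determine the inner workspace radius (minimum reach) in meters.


r_min = |L1 - L2| = |0.55 - 0.38| = 0.1700

0.1700 m


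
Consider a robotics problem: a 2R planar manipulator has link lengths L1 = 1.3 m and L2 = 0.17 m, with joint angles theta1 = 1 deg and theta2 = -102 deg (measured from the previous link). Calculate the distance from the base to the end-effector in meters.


x = L1*cos(th1) + L2*cos(th1+th2) = 1.267364
y = L1*sin(th1) + L2*sin(th1+th2) = -0.144188
d = sqrt(x^2 + y^2) = sqrt(1.606212 + 0.020790) = 1.2755

1.2755 m


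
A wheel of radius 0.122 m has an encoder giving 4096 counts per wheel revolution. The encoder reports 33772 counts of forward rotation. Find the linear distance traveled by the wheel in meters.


revs = 33772/4096 = 8.245117
d = revs * 2*pi*r = 8.245117 * 2*pi*0.122 = 6.3203

6.3203 m


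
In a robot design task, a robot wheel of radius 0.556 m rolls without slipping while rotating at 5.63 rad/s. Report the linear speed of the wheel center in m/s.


v = omega * r = 5.63 * 0.556 = 3.1303

3.1303 m/s


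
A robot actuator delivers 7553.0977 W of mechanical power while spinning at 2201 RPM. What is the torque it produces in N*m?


omega = 2201 * 2*pi/60 = 230.488181 rad/s
tau = P / omega = 7553.0977 / 230.488181 = 32.7700

32.7700 N*m


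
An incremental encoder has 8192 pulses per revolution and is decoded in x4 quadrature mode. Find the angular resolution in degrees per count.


resolution = 360 / (PPR * 4) = 360 / 32768 = 0.0110

0.0110 degrees


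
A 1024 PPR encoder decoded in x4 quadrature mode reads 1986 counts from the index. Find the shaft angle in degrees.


angle = counts * 360 / (PPR*4) = 1986 * 360 / 4096 = 174.5508

174.5508 degrees


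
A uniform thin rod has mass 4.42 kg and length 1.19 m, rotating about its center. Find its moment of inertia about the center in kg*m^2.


I = (1/12)*m*L^2 = (1/12)*4.42*1.19^2 = 0.5216

0.5216 kg*m^2


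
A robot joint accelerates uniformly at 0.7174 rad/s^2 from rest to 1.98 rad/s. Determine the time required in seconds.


t = delta_omega / alpha = 1.98 / 0.7174 = 2.7600

2.7600 s


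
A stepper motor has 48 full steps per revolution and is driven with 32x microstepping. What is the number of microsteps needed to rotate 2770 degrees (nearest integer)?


step_size = 360/(48*32) = 360/1536 = 0.234375 deg
n = 2770/(360/1536) = 2770*1536/360 = 11818.6667 -> 11819

11819 steps


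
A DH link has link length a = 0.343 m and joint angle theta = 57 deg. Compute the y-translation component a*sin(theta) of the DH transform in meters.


a*sin(theta) = 0.343*sin(57 deg) = 0.2877

0.2877 m


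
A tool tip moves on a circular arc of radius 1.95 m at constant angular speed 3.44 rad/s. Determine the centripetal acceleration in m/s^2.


a_c = omega^2 * r = 3.44^2 * 1.95 = 23.0755

23.0755 m/s^2


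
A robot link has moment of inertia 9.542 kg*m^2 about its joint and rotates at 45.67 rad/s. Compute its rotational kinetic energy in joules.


KE = (1/2)*I*omega^2 = 0.5*9.542*45.67^2 = 9951.1080

9951.1080 J


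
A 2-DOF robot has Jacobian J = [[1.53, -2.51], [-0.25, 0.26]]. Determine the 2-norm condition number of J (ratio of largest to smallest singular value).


JJ^T eigenvalues: trace(JJ^T) = 8.7711, det(JJ^T) = det(J)^2 = 0.05276209
s_max^2 = (8.7711 + sqrt(76.72114685))/2 = 8.76508042
s_min^2 = (8.7711 - sqrt(76.72114685))/2 = 0.00601958
kappa = s_max/s_min = sqrt(8.76508042/0.00601958) = 38.1588

38.1588


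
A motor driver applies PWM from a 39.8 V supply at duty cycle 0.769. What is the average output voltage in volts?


V_avg = V_supply * D = 39.8*0.769 = 30.6062

30.6062 V


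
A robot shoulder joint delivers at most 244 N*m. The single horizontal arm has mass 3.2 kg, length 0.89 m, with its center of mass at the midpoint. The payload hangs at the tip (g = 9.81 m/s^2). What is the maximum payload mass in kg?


tau_arm = m_arm*g*(L/2) = 3.2*9.81*0.89/2 = 13.9694 N*m
tau_payload = tau_max - tau_arm = 244 - 13.9694 = 230.0306
m_payload = tau_payload / (g*L) = 230.0306 / (9.81*0.89) = 26.3467

26.3467 kg


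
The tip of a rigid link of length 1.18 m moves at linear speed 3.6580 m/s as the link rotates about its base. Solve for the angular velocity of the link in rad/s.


omega = v / L = 3.6580 / 1.18 = 3.1000

3.1000 rad/s


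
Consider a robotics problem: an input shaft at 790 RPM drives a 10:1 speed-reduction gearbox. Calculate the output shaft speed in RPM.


omega_out = omega_in / N = 790 / 10 = 79.0000

79.0000 RPM


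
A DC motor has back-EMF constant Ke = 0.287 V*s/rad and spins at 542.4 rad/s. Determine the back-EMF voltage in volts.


V_emf = Ke * omega = 0.287*542.4 = 155.6688

155.6688 V


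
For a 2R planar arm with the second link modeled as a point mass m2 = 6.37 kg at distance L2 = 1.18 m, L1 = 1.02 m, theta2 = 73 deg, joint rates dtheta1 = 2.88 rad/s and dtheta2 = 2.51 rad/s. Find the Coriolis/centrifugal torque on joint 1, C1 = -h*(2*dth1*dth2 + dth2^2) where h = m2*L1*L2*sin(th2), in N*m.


h = m2*L1*L2*sin(th2) = 6.37*1.02*1.18*sin(73 deg) = 7.331924
C1 = -h*(2*2.88*2.51 + 2.51^2) = -7.331924*20.7577 = -152.1939

-152.1939 N*m


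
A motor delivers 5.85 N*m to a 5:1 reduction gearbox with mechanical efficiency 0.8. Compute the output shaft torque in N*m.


tau_out = tau_in * N * eta = 5.85 * 5 * 0.8 = 23.4000

23.4000 N*m


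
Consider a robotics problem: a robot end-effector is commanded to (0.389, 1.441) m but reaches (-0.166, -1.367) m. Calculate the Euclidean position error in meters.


dx = -0.166 - (0.389) = -0.5550, dy = -1.367 - (1.441) = -2.8080
err = sqrt(0.308025 + 7.884864) = 2.8623

2.8623 m


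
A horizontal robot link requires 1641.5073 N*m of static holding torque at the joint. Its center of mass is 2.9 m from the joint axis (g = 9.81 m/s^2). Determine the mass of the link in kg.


m = tau / (g*L) = 1641.5073 / (9.81 * 2.9) = 57.7000

57.7000 kg


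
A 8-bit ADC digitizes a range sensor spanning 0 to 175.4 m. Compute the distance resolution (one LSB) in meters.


res = range / 2^n = 175.4/2^8 = 175.4/256 = 0.6852

0.6852 m


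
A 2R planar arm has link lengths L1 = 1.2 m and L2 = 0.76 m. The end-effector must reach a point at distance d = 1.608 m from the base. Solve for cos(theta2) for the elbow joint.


cos(th2) = (d^2 - L1^2 - L2^2)/(2*L1*L2) = (1.608^2 - 1.2^2 - 0.76^2)/(2*1.2*0.76) = 0.3114

0.3114


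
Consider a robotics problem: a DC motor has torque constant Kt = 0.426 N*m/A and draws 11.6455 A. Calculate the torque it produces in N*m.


tau = Kt * I = 0.426*11.6455 = 4.9610

4.9610 N*m


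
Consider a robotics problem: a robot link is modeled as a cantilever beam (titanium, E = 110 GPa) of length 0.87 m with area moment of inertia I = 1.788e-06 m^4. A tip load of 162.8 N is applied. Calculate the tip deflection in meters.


delta = F*L^3/(3*E*I) = 162.8*0.87^3/(3*1.100e+11*1.788e-06)
      = 107.2042884/590040 = 1.8169e-04

1.8169e-04 m


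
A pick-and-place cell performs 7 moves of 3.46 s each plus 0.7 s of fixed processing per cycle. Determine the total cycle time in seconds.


T = 7*3.46 + 0.7 = 24.9200

24.9200 s


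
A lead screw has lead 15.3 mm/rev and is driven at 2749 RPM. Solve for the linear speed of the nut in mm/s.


v = lead * (RPM/60) = 15.3*2749/60 = 700.9950

700.9950 mm/s


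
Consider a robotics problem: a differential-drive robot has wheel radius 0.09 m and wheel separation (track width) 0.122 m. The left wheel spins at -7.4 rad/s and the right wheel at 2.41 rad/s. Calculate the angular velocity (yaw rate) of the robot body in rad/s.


omega = r*(wR - wL)/L = 0.09*(2.41 - (-7.4))/0.122 = 7.2369

7.2369 rad/s


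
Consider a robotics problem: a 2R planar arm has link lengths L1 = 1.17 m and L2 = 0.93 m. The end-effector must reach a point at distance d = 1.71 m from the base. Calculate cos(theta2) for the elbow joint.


cos(th2) = (d^2 - L1^2 - L2^2)/(2*L1*L2) = (1.71^2 - 1.17^2 - 0.93^2)/(2*1.17*0.93) = 0.3172

0.3172


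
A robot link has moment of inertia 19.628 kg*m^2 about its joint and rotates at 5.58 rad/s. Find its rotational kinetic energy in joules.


KE = (1/2)*I*omega^2 = 0.5*19.628*5.58^2 = 305.5726

305.5726 J


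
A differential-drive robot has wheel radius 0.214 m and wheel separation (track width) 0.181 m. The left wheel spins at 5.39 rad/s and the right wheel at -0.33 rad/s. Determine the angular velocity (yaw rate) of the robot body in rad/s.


omega = r*(wR - wL)/L = 0.214*(-0.33 - (5.39))/0.181 = -6.7629

-6.7629 rad/s


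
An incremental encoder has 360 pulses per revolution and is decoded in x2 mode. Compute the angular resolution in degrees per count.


resolution = 360 / (PPR * 2) = 360 / 720 = 0.5000

0.5000 degrees


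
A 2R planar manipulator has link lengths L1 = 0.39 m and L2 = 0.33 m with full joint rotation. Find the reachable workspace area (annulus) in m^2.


r_max = L1 + L2 = 0.7200, r_min = |L1 - L2| = 0.0600
A = pi*(r_max^2 - r_min^2) = pi*(0.5184 - 0.0036) = 1.6173

1.6173 m^2


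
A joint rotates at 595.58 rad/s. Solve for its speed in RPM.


RPM = 595.58 * 60/(2*pi) = 5687.3701

5687.3701 RPM


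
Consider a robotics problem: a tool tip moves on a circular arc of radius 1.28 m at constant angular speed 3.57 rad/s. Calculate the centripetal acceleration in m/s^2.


a_c = omega^2 * r = 3.57^2 * 1.28 = 16.3135

16.3135 m/s^2


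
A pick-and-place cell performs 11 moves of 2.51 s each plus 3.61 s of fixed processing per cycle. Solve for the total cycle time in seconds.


T = 11*2.51 + 3.61 = 31.2200

31.2200 s


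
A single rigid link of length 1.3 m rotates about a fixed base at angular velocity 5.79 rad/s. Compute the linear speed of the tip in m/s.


v = L*omega = 1.3 * 5.79 = 7.5270

7.5270 m/s


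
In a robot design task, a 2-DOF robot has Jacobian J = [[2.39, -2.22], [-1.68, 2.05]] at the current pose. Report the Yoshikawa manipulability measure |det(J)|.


det(J) = 2.39*2.05 - (-2.22)*(-1.68) = 1.1699
|det(J)| = 1.1699

1.1699


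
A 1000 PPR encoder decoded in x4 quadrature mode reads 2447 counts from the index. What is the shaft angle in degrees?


angle = counts * 360 / (PPR*4) = 2447 * 360 / 4000 = 220.2300

220.2300 degrees


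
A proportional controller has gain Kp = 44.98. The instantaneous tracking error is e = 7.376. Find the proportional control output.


u_P = Kp * e = 44.98 * 7.376 = 331.7725

331.7725


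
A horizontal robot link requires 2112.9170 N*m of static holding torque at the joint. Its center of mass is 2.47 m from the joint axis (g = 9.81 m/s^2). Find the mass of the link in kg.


m = tau / (g*L) = 2112.9170 / (9.81 * 2.47) = 87.2000

87.2000 kg


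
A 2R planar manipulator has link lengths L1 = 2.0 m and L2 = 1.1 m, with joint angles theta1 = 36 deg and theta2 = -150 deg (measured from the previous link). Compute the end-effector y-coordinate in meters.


y = L1*sin(th1) + L2*sin(th1+th2) = 2.0*sin(36 deg) + 1.1*sin(-114 deg) = 0.1707

0.1707 m


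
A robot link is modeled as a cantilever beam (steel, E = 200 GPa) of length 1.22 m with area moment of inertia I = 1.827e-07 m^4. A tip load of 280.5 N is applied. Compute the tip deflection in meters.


delta = F*L^3/(3*E*I) = 280.5*1.22^3/(3*2.000e+11*1.827e-07)
      = 509.345364/109620 = 0.0046

0.0046 m


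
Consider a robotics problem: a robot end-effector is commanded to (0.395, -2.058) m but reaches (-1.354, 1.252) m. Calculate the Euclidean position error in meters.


dx = -1.354 - (0.395) = -1.7490, dy = 1.252 - (-2.058) = 3.3100
err = sqrt(3.059001 + 10.956100) = 3.7437

3.7437 m


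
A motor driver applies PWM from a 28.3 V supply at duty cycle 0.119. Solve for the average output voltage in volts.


V_avg = V_supply * D = 28.3*0.119 = 3.3677

3.3677 V


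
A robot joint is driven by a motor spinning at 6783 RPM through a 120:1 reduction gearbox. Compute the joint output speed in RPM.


omega_joint = omega_motor / N = 6783 / 120 = 56.5250

56.5250 RPM


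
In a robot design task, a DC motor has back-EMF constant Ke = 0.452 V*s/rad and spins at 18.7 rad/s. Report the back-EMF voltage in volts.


V_emf = Ke * omega = 0.452*18.7 = 8.4524

8.4524 V


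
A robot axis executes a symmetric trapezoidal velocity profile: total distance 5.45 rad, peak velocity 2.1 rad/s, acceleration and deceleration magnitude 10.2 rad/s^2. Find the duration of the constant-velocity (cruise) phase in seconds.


t_acc = v/a = 0.205882 s, d_acc = v^2/(2a) = 0.216176 rad each
d_cruise = 5.45 - 2*0.216176 = 5.017648 rad
t_cruise = d_cruise/v = 5.017648/2.1 = 2.3894

2.3894 s


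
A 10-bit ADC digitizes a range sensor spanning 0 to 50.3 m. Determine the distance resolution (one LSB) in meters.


res = range / 2^n = 50.3/2^10 = 50.3/1024 = 0.0491

0.0491 m


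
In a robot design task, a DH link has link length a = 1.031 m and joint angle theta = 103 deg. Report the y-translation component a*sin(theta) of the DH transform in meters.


a*sin(theta) = 1.031*sin(103 deg) = 1.0046

1.0046 m


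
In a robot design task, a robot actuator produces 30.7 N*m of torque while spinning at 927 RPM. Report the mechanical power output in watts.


omega = 927 * 2*pi/60 = 97.075213 rad/s
P = tau * omega = 30.7 * 97.075213 = 2980.2090

2980.2090 W


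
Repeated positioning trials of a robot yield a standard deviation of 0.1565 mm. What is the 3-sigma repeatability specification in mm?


repeatability = 3*sigma = 3*0.1565 = 0.4695

0.4695 mm


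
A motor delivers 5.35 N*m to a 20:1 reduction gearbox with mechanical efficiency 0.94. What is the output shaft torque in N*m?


tau_out = tau_in * N * eta = 5.35 * 20 * 0.94 = 100.5800

100.5800 N*m


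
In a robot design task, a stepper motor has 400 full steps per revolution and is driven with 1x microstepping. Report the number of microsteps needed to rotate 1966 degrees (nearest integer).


step_size = 360/(400*1) = 360/400 = 0.900000 deg
n = 1966/(360/400) = 1966*400/360 = 2184.4444 -> 2184

2184 steps


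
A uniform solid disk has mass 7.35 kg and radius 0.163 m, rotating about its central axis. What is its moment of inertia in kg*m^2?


I = (1/2)*m*R^2 = 0.5*7.35*0.163^2 = 0.0976

0.0976 kg*m^2


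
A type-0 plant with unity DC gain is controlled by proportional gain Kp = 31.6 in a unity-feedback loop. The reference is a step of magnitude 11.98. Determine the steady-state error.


e_ss = R/(1 + Kp) = 11.98/(1 + 31.6) = 11.98/32.6000 = 0.3675

0.3675


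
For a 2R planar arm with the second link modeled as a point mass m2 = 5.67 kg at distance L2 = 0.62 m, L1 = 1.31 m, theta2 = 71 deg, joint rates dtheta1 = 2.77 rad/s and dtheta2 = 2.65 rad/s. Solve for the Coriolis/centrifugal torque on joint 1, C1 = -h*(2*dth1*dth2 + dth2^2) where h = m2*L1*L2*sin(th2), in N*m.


h = m2*L1*L2*sin(th2) = 5.67*1.31*0.62*sin(71 deg) = 4.354278
C1 = -h*(2*2.77*2.65 + 2.65^2) = -4.354278*21.7035 = -94.5031

-94.5031 N*m
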